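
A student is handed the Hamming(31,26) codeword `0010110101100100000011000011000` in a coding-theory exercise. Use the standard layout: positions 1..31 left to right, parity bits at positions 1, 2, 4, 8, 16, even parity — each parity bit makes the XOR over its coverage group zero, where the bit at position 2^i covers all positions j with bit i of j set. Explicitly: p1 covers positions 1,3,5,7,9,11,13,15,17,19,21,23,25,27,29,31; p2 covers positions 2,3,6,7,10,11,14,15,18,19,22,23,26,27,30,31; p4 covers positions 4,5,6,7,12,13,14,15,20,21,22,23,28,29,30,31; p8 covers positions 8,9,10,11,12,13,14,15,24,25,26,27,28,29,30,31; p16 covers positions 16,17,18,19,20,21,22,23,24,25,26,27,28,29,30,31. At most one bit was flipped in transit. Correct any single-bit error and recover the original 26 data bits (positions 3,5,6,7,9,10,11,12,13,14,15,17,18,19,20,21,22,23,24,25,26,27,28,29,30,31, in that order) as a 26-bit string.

01100110010000011000011000

s1: b1⊕b3⊕b5⊕b7⊕b9⊕b11⊕b13⊕b15⊕b17⊕b19⊕b21⊕b23⊕b25⊕b27⊕b29⊕b31 = 0⊕1⊕1⊕0⊕0⊕1⊕0⊕0⊕0⊕0⊕1⊕0⊕0⊕1⊕0⊕0 = 1
s2: b2⊕b3⊕b6⊕b7⊕b10⊕b11⊕b14⊕b15⊕b18⊕b19⊕b22⊕b23⊕b26⊕b27⊕b30⊕b31 = 0⊕1⊕1⊕0⊕1⊕1⊕1⊕0⊕0⊕0⊕1⊕0⊕0⊕1⊕0⊕0 = 1
s4: b4⊕b5⊕b6⊕b7⊕b12⊕b13⊕b14⊕b15⊕b20⊕b21⊕b22⊕b23⊕b28⊕b29⊕b30⊕b31 = 0⊕1⊕1⊕0⊕0⊕0⊕1⊕0⊕0⊕1⊕1⊕0⊕1⊕0⊕0⊕0 = 0
s8: b8⊕b9⊕b10⊕b11⊕b12⊕b13⊕b14⊕b15⊕b24⊕b25⊕b26⊕b27⊕b28⊕b29⊕b30⊕b31 = 1⊕0⊕1⊕1⊕0⊕0⊕1⊕0⊕0⊕0⊕0⊕1⊕1⊕0⊕0⊕0 = 0
s16: b16⊕b17⊕b18⊕b19⊕b20⊕b21⊕b22⊕b23⊕b24⊕b25⊕b26⊕b27⊕b28⊕b29⊕b30⊕b31 = 0⊕0⊕0⊕0⊕0⊕1⊕1⊕0⊕0⊕0⊕0⊕1⊕1⊕0⊕0⊕0 = 0
Syndrome (s16...s1) = 00011 → position 3.
Flip bit 3: corrected codeword = 0000110101100100000011000011000
Data bits at positions 3,5,6,7,9,10,11,12,13,14,15,17,18,19,20,21,22,23,24,25,26,27,28,29,30,31: 01100110010000011000011000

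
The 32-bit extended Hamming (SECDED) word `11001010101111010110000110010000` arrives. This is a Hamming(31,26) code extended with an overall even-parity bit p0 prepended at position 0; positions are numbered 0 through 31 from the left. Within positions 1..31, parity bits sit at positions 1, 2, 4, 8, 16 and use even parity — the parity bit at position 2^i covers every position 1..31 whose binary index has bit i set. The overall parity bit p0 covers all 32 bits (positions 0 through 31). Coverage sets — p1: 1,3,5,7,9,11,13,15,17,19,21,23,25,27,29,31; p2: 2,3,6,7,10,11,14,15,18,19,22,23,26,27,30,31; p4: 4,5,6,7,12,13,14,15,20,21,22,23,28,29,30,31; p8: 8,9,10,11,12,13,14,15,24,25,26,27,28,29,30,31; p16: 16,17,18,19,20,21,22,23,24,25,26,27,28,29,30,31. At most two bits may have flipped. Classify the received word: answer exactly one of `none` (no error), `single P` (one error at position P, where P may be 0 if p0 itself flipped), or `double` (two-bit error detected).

s1: b1⊕b3⊕b5⊕b7⊕b9⊕b11⊕b13⊕b15⊕b17⊕b19⊕b21⊕b23⊕b25⊕b27⊕b29⊕b31 = 1⊕0⊕0⊕0⊕0⊕1⊕1⊕1⊕1⊕0⊕0⊕1⊕0⊕1⊕0⊕0 = 1
s2: b2⊕b3⊕b6⊕b7⊕b10⊕b11⊕b14⊕b15⊕b18⊕b19⊕b22⊕b23⊕b26⊕b27⊕b30⊕b31 = 0⊕0⊕1⊕0⊕1⊕1⊕0⊕1⊕1⊕0⊕0⊕1⊕0⊕1⊕0⊕0 = 1
s4: b4⊕b5⊕b6⊕b7⊕b12⊕b13⊕b14⊕b15⊕b20⊕b21⊕b22⊕b23⊕b28⊕b29⊕b30⊕b31 = 1⊕0⊕1⊕0⊕1⊕1⊕0⊕1⊕0⊕0⊕0⊕1⊕0⊕0⊕0⊕0 = 0
s8: b8⊕b9⊕b10⊕b11⊕b12⊕b13⊕b14⊕b15⊕b24⊕b25⊕b26⊕b27⊕b28⊕b29⊕b30⊕b31 = 1⊕0⊕1⊕1⊕1⊕1⊕0⊕1⊕1⊕0⊕0⊕1⊕0⊕0⊕0⊕0 = 0
s16: b16⊕b17⊕b18⊕b19⊕b20⊕b21⊕b22⊕b23⊕b24⊕b25⊕b26⊕b27⊕b28⊕b29⊕b30⊕b31 = 0⊕1⊕1⊕0⊕0⊕0⊕0⊕1⊕1⊕0⊕0⊕1⊕0⊕0⊕0⊕0 = 1
Syndrome (s16...s1) = 10011 → position 19.
Overall parity (XOR of all 32 bits, including p0): 1⊕1⊕0⊕0⊕1⊕0⊕1⊕0⊕1⊕0⊕1⊕1⊕1⊕1⊕0⊕1⊕0⊕1⊕1⊕0⊕0⊕0⊕0⊕1⊕1⊕0⊕0⊕1⊕0⊕0⊕0⊕0 = 1
Overall=1, syndrome position=19 → single-bit error at position 19.

single 19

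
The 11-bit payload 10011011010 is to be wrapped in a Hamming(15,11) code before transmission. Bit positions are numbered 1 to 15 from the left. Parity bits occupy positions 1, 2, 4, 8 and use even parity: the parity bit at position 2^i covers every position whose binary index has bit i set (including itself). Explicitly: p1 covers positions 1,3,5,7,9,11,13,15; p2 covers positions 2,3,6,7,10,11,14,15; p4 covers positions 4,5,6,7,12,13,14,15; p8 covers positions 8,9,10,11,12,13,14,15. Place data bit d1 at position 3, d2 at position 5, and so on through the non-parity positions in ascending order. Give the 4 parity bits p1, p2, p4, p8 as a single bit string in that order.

Place data bits at non-power-of-two positions: b3=1, b5=0, b6=0, b7=1, b9=1, b10=0, b11=1, b12=1, b13=0, b14=1, b15=0.
p1 = XOR of data positions {3,5,7,9,11,13,15} = 1⊕0⊕1⊕1⊕1⊕0⊕0 = 0
p2 = XOR of data positions {3,6,7,10,11,14,15} = 1⊕0⊕1⊕0⊕1⊕1⊕0 = 0
p4 = XOR of data positions {5,6,7,12,13,14,15} = 0⊕0⊕1⊕1⊕0⊕1⊕0 = 1
p8 = XOR of data positions {9,10,11,12,13,14,15} = 1⊕0⊕1⊕1⊕0⊕1⊕0 = 0
Parity bits p1,p2,p4,p8 = 0010

0010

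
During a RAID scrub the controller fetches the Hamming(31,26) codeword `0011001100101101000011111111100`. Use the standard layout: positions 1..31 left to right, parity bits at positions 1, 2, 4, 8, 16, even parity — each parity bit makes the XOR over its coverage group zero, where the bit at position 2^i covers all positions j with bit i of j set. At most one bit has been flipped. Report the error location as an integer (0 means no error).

s1: b1⊕b3⊕b5⊕b7⊕b9⊕b11⊕b13⊕b15⊕b17⊕b19⊕b21⊕b23⊕b25⊕b27⊕b29⊕b31 = 0⊕1⊕0⊕1⊕0⊕1⊕1⊕0⊕0⊕0⊕1⊕1⊕1⊕1⊕1⊕0 = 1
s2: b2⊕b3⊕b6⊕b7⊕b10⊕b11⊕b14⊕b15⊕b18⊕b19⊕b22⊕b23⊕b26⊕b27⊕b30⊕b31 = 0⊕1⊕0⊕1⊕0⊕1⊕1⊕0⊕0⊕0⊕1⊕1⊕1⊕1⊕0⊕0 = 0
s4: b4⊕b5⊕b6⊕b7⊕b12⊕b13⊕b14⊕b15⊕b20⊕b21⊕b22⊕b23⊕b28⊕b29⊕b30⊕b31 = 1⊕0⊕0⊕1⊕0⊕1⊕1⊕0⊕0⊕1⊕1⊕1⊕1⊕1⊕0⊕0 = 1
s8: b8⊕b9⊕b10⊕b11⊕b12⊕b13⊕b14⊕b15⊕b24⊕b25⊕b26⊕b27⊕b28⊕b29⊕b30⊕b31 = 1⊕0⊕0⊕1⊕0⊕1⊕1⊕0⊕1⊕1⊕1⊕1⊕1⊕1⊕0⊕0 = 0
s16: b16⊕b17⊕b18⊕b19⊕b20⊕b21⊕b22⊕b23⊕b24⊕b25⊕b26⊕b27⊕b28⊕b29⊕b30⊕b31 = 1⊕0⊕0⊕0⊕0⊕1⊕1⊕1⊕1⊕1⊕1⊕1⊕1⊕1⊕0⊕0 = 0
Syndrome (s16...s1) = 00101 → position 5.

5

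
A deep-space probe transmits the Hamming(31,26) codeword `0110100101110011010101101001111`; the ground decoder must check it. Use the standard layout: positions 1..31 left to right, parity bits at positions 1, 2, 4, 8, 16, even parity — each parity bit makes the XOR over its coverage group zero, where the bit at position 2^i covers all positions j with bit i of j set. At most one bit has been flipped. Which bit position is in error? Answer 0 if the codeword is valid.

0

s1: b1⊕b3⊕b5⊕b7⊕b9⊕b11⊕b13⊕b15⊕b17⊕b19⊕b21⊕b23⊕b25⊕b27⊕b29⊕b31 = 0⊕1⊕1⊕0⊕0⊕1⊕0⊕1⊕0⊕0⊕0⊕1⊕1⊕0⊕1⊕1 = 0
s2: b2⊕b3⊕b6⊕b7⊕b10⊕b11⊕b14⊕b15⊕b18⊕b19⊕b22⊕b23⊕b26⊕b27⊕b30⊕b31 = 1⊕1⊕0⊕0⊕1⊕1⊕0⊕1⊕1⊕0⊕1⊕1⊕0⊕0⊕1⊕1 = 0
s4: b4⊕b5⊕b6⊕b7⊕b12⊕b13⊕b14⊕b15⊕b20⊕b21⊕b22⊕b23⊕b28⊕b29⊕b30⊕b31 = 0⊕1⊕0⊕0⊕1⊕0⊕0⊕1⊕1⊕0⊕1⊕1⊕1⊕1⊕1⊕1 = 0
s8: b8⊕b9⊕b10⊕b11⊕b12⊕b13⊕b14⊕b15⊕b24⊕b25⊕b26⊕b27⊕b28⊕b29⊕b30⊕b31 = 1⊕0⊕1⊕1⊕1⊕0⊕0⊕1⊕0⊕1⊕0⊕0⊕1⊕1⊕1⊕1 = 0
s16: b16⊕b17⊕b18⊕b19⊕b20⊕b21⊕b22⊕b23⊕b24⊕b25⊕b26⊕b27⊕b28⊕b29⊕b30⊕b31 = 1⊕0⊕1⊕0⊕1⊕0⊕1⊕1⊕0⊕1⊕0⊕0⊕1⊕1⊕1⊕1 = 0
Syndrome (s16...s1) = 00000 → position 0 (no error).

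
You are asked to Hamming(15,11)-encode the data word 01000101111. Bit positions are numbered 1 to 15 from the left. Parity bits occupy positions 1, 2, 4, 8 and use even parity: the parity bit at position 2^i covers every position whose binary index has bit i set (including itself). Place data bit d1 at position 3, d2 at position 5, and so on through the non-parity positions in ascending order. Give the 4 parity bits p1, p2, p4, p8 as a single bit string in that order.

1111

Place data bits at non-power-of-two positions: b3=0, b5=1, b6=0, b7=0, b9=0, b10=1, b11=0, b12=1, b13=1, b14=1, b15=1.
p1 = XOR of data positions {3,5,7,9,11,13,15} = 0⊕1⊕0⊕0⊕0⊕1⊕1 = 1
p2 = XOR of data positions {3,6,7,10,11,14,15} = 0⊕0⊕0⊕1⊕0⊕1⊕1 = 1
p4 = XOR of data positions {5,6,7,12,13,14,15} = 1⊕0⊕0⊕1⊕1⊕1⊕1 = 1
p8 = XOR of data positions {9,10,11,12,13,14,15} = 0⊕1⊕0⊕1⊕1⊕1⊕1 = 1
Parity bits p1,p2,p4,p8 = 1111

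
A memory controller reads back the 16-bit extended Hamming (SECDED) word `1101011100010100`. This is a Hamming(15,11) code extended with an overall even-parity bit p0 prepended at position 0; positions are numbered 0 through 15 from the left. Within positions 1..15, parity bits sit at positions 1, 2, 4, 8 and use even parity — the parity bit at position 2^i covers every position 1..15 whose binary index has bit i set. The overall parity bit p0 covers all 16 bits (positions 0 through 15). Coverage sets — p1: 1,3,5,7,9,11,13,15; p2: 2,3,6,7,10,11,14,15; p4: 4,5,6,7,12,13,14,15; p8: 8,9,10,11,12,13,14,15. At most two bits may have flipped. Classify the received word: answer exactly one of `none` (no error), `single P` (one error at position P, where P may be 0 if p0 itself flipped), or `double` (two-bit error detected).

s1: b1⊕b3⊕b5⊕b7⊕b9⊕b11⊕b13⊕b15 = 1⊕1⊕1⊕1⊕0⊕1⊕1⊕0 = 0
s2: b2⊕b3⊕b6⊕b7⊕b10⊕b11⊕b14⊕b15 = 0⊕1⊕1⊕1⊕0⊕1⊕0⊕0 = 0
s4: b4⊕b5⊕b6⊕b7⊕b12⊕b13⊕b14⊕b15 = 0⊕1⊕1⊕1⊕0⊕1⊕0⊕0 = 0
s8: b8⊕b9⊕b10⊕b11⊕b12⊕b13⊕b14⊕b15 = 0⊕0⊕0⊕1⊕0⊕1⊕0⊕0 = 0
Syndrome (s8...s1) = 0000 → position 0 (no error).
Overall parity (XOR of all 16 bits, including p0): 1⊕1⊕0⊕1⊕0⊕1⊕1⊕1⊕0⊕0⊕0⊕1⊕0⊕1⊕0⊕0 = 0
Overall=0, syndrome position=0 → no error.

none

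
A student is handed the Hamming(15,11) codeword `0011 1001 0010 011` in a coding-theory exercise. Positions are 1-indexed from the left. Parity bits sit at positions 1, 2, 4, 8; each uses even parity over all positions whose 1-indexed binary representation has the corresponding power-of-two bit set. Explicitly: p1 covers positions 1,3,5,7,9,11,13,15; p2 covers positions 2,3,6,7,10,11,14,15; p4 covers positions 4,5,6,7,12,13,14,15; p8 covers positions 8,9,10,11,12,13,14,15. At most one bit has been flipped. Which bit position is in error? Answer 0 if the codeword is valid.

0

s1: b1⊕b3⊕b5⊕b7⊕b9⊕b11⊕b13⊕b15 = 0⊕1⊕1⊕0⊕0⊕1⊕0⊕1 = 0
s2: b2⊕b3⊕b6⊕b7⊕b10⊕b11⊕b14⊕b15 = 0⊕1⊕0⊕0⊕0⊕1⊕1⊕1 = 0
s4: b4⊕b5⊕b6⊕b7⊕b12⊕b13⊕b14⊕b15 = 1⊕1⊕0⊕0⊕0⊕0⊕1⊕1 = 0
s8: b8⊕b9⊕b10⊕b11⊕b12⊕b13⊕b14⊕b15 = 1⊕0⊕0⊕1⊕0⊕0⊕1⊕1 = 0
Syndrome (s8...s1) = 0000 → position 0 (no error).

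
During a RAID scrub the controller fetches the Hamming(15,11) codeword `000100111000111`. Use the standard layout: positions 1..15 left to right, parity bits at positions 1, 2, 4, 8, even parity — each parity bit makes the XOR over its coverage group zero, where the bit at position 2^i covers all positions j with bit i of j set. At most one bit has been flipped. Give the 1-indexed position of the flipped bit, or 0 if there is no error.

14

s1: b1⊕b3⊕b5⊕b7⊕b9⊕b11⊕b13⊕b15 = 0⊕0⊕0⊕1⊕1⊕0⊕1⊕1 = 0
s2: b2⊕b3⊕b6⊕b7⊕b10⊕b11⊕b14⊕b15 = 0⊕0⊕0⊕1⊕0⊕0⊕1⊕1 = 1
s4: b4⊕b5⊕b6⊕b7⊕b12⊕b13⊕b14⊕b15 = 1⊕0⊕0⊕1⊕0⊕1⊕1⊕1 = 1
s8: b8⊕b9⊕b10⊕b11⊕b12⊕b13⊕b14⊕b15 = 1⊕1⊕0⊕0⊕0⊕1⊕1⊕1 = 1
Syndrome (s8...s1) = 1110 → position 14.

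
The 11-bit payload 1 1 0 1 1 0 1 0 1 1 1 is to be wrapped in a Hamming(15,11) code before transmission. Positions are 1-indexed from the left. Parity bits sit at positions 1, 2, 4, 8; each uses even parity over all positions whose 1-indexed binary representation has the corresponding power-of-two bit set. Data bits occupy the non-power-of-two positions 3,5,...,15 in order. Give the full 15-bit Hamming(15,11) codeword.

Place data bits at non-power-of-two positions: b3=1, b5=1, b6=0, b7=1, b9=1, b10=0, b11=1, b12=0, b13=1, b14=1, b15=1.
p1 = XOR of data positions {3,5,7,9,11,13,15} = 1⊕1⊕1⊕1⊕1⊕1⊕1 = 1
p2 = XOR of data positions {3,6,7,10,11,14,15} = 1⊕0⊕1⊕0⊕1⊕1⊕1 = 1
p4 = XOR of data positions {5,6,7,12,13,14,15} = 1⊕0⊕1⊕0⊕1⊕1⊕1 = 1
p8 = XOR of data positions {9,10,11,12,13,14,15} = 1⊕0⊕1⊕0⊕1⊕1⊕1 = 1
Codeword b1..b15 = 111110111010111

111110111010111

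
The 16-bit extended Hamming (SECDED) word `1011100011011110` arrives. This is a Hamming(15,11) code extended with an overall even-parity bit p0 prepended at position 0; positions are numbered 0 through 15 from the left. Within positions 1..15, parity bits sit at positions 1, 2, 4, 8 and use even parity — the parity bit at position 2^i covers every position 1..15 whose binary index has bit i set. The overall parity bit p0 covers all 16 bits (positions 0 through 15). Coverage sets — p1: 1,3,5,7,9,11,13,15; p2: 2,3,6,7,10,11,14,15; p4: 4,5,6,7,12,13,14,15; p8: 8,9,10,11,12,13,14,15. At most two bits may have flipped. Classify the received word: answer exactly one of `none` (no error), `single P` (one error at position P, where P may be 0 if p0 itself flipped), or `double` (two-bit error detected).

none

s1: b1⊕b3⊕b5⊕b7⊕b9⊕b11⊕b13⊕b15 = 0⊕1⊕0⊕0⊕1⊕1⊕1⊕0 = 0
s2: b2⊕b3⊕b6⊕b7⊕b10⊕b11⊕b14⊕b15 = 1⊕1⊕0⊕0⊕0⊕1⊕1⊕0 = 0
s4: b4⊕b5⊕b6⊕b7⊕b12⊕b13⊕b14⊕b15 = 1⊕0⊕0⊕0⊕1⊕1⊕1⊕0 = 0
s8: b8⊕b9⊕b10⊕b11⊕b12⊕b13⊕b14⊕b15 = 1⊕1⊕0⊕1⊕1⊕1⊕1⊕0 = 0
Syndrome (s8...s1) = 0000 → position 0 (no error).
Overall parity (XOR of all 16 bits, including p0): 1⊕0⊕1⊕1⊕1⊕0⊕0⊕0⊕1⊕1⊕0⊕1⊕1⊕1⊕1⊕0 = 0
Overall=0, syndrome position=0 → no error.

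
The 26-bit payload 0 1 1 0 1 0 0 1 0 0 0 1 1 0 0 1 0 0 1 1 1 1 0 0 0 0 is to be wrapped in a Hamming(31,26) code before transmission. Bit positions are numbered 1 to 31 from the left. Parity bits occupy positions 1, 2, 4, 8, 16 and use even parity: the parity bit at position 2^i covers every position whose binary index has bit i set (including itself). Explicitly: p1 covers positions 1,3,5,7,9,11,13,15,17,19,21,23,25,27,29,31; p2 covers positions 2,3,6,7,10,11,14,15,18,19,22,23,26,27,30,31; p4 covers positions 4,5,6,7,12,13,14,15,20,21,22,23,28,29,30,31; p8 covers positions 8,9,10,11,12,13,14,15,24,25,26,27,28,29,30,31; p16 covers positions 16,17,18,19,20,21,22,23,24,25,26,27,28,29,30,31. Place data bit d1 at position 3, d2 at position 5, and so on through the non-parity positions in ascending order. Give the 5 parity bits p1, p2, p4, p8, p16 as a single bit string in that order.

Place data bits at non-power-of-two positions: b3=0, b5=1, b6=1, b7=0, b9=1, b10=0, b11=0, b12=1, b13=0, b14=0, b15=0, b17=1, b18=1, b19=0, b20=0, b21=1, b22=0, b23=0, b24=1, b25=1, b26=1, b27=1, b28=0, b29=0, b30=0, b31=0.
p1 = XOR of data positions {3,5,7,9,11,13,15,17,19,21,23,25,27,29,31} = 0⊕1⊕0⊕1⊕0⊕0⊕0⊕1⊕0⊕1⊕0⊕1⊕1⊕0⊕0 = 0
p2 = XOR of data positions {3,6,7,10,11,14,15,18,19,22,23,26,27,30,31} = 0⊕1⊕0⊕0⊕0⊕0⊕0⊕1⊕0⊕0⊕0⊕1⊕1⊕0⊕0 = 0
p4 = XOR of data positions {5,6,7,12,13,14,15,20,21,22,23,28,29,30,31} = 1⊕1⊕0⊕1⊕0⊕0⊕0⊕0⊕1⊕0⊕0⊕0⊕0⊕0⊕0 = 0
p8 = XOR of data positions {9,10,11,12,13,14,15,24,25,26,27,28,29,30,31} = 1⊕0⊕0⊕1⊕0⊕0⊕0⊕1⊕1⊕1⊕1⊕0⊕0⊕0⊕0 = 0
p16 = XOR of data positions {17,18,19,20,21,22,23,24,25,26,27,28,29,30,31} = 1⊕1⊕0⊕0⊕1⊕0⊕0⊕1⊕1⊕1⊕1⊕0⊕0⊕0⊕0 = 1
Parity bits p1,p2,p4,p8,p16 = 00001

00001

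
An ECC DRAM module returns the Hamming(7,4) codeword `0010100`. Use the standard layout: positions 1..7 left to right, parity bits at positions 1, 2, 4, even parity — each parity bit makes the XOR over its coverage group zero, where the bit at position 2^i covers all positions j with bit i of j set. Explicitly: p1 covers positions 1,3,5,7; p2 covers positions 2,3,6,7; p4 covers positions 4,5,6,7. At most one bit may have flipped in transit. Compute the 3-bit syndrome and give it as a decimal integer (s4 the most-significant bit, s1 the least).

s1: b1⊕b3⊕b5⊕b7 = 0⊕1⊕1⊕0 = 0
s2: b2⊕b3⊕b6⊕b7 = 0⊕1⊕0⊕0 = 1
s4: b4⊕b5⊕b6⊕b7 = 0⊕1⊕0⊕0 = 1
Syndrome (s4...s1) = 110 → position 6.

6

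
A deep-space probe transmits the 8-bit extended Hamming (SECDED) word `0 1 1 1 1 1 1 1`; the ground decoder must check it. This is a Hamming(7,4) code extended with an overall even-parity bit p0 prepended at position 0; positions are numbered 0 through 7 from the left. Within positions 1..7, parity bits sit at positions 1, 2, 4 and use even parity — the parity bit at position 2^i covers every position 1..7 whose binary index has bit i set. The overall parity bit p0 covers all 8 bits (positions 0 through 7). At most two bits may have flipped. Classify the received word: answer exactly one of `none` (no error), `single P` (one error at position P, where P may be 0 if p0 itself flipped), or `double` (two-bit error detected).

single 0

s1: b1⊕b3⊕b5⊕b7 = 1⊕1⊕1⊕1 = 0
s2: b2⊕b3⊕b6⊕b7 = 1⊕1⊕1⊕1 = 0
s4: b4⊕b5⊕b6⊕b7 = 1⊕1⊕1⊕1 = 0
Syndrome (s4...s1) = 000 → position 0 (no error).
Overall parity (XOR of all 8 bits, including p0): 0⊕1⊕1⊕1⊕1⊕1⊕1⊕1 = 1
Overall=1, syndrome position=0 → single-bit error at position 0.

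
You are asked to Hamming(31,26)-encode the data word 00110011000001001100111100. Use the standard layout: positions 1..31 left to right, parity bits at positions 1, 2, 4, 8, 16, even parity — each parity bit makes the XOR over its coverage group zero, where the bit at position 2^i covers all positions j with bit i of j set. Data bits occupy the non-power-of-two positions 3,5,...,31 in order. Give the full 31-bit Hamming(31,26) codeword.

0001011000110001001001100111100

Place data bits at non-power-of-two positions: b3=0, b5=0, b6=1, b7=1, b9=0, b10=0, b11=1, b12=1, b13=0, b14=0, b15=0, b17=0, b18=0, b19=1, b20=0, b21=0, b22=1, b23=1, b24=0, b25=0, b26=1, b27=1, b28=1, b29=1, b30=0, b31=0.
p1 = XOR of data positions {3,5,7,9,11,13,15,17,19,21,23,25,27,29,31} = 0⊕0⊕1⊕0⊕1⊕0⊕0⊕0⊕1⊕0⊕1⊕0⊕1⊕1⊕0 = 0
p2 = XOR of data positions {3,6,7,10,11,14,15,18,19,22,23,26,27,30,31} = 0⊕1⊕1⊕0⊕1⊕0⊕0⊕0⊕1⊕1⊕1⊕1⊕1⊕0⊕0 = 0
p4 = XOR of data positions {5,6,7,12,13,14,15,20,21,22,23,28,29,30,31} = 0⊕1⊕1⊕1⊕0⊕0⊕0⊕0⊕0⊕1⊕1⊕1⊕1⊕0⊕0 = 1
p8 = XOR of data positions {9,10,11,12,13,14,15,24,25,26,27,28,29,30,31} = 0⊕0⊕1⊕1⊕0⊕0⊕0⊕0⊕0⊕1⊕1⊕1⊕1⊕0⊕0 = 0
p16 = XOR of data positions {17,18,19,20,21,22,23,24,25,26,27,28,29,30,31} = 0⊕0⊕1⊕0⊕0⊕1⊕1⊕0⊕0⊕1⊕1⊕1⊕1⊕0⊕0 = 1
Codeword b1..b31 = 0001011000110001001001100111100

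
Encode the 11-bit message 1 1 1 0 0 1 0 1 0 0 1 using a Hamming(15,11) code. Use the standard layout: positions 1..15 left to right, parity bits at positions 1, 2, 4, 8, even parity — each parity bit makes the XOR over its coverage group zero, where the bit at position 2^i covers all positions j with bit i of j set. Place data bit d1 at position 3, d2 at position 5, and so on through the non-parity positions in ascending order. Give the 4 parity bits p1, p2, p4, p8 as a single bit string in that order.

1001

Place data bits at non-power-of-two positions: b3=1, b5=1, b6=1, b7=0, b9=0, b10=1, b11=0, b12=1, b13=0, b14=0, b15=1.
p1 = XOR of data positions {3,5,7,9,11,13,15} = 1⊕1⊕0⊕0⊕0⊕0⊕1 = 1
p2 = XOR of data positions {3,6,7,10,11,14,15} = 1⊕1⊕0⊕1⊕0⊕0⊕1 = 0
p4 = XOR of data positions {5,6,7,12,13,14,15} = 1⊕1⊕0⊕1⊕0⊕0⊕1 = 0
p8 = XOR of data positions {9,10,11,12,13,14,15} = 0⊕1⊕0⊕1⊕0⊕0⊕1 = 1
Parity bits p1,p2,p4,p8 = 1001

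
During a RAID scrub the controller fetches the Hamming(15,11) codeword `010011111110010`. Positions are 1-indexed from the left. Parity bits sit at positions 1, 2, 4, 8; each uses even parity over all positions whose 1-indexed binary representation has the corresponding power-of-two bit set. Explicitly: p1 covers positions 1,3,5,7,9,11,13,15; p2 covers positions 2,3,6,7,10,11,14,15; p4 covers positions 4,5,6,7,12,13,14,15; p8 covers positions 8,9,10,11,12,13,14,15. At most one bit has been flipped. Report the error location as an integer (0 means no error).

8

s1: b1⊕b3⊕b5⊕b7⊕b9⊕b11⊕b13⊕b15 = 0⊕0⊕1⊕1⊕1⊕1⊕0⊕0 = 0
s2: b2⊕b3⊕b6⊕b7⊕b10⊕b11⊕b14⊕b15 = 1⊕0⊕1⊕1⊕1⊕1⊕1⊕0 = 0
s4: b4⊕b5⊕b6⊕b7⊕b12⊕b13⊕b14⊕b15 = 0⊕1⊕1⊕1⊕0⊕0⊕1⊕0 = 0
s8: b8⊕b9⊕b10⊕b11⊕b12⊕b13⊕b14⊕b15 = 1⊕1⊕1⊕1⊕0⊕0⊕1⊕0 = 1
Syndrome (s8...s1) = 1000 → position 8.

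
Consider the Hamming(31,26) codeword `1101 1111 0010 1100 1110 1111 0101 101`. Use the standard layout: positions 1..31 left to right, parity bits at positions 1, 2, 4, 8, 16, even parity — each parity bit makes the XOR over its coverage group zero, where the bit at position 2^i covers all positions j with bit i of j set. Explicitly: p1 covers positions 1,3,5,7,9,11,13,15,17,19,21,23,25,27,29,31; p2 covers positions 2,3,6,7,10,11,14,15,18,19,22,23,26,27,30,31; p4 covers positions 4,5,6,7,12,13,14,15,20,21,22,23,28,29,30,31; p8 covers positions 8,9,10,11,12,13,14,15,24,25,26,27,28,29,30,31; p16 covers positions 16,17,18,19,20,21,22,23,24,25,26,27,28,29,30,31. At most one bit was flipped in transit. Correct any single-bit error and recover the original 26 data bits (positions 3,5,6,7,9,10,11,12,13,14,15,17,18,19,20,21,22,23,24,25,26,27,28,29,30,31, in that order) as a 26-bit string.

01110010110111011110111101

s1: b1⊕b3⊕b5⊕b7⊕b9⊕b11⊕b13⊕b15⊕b17⊕b19⊕b21⊕b23⊕b25⊕b27⊕b29⊕b31 = 1⊕0⊕1⊕1⊕0⊕1⊕1⊕0⊕1⊕1⊕1⊕1⊕0⊕0⊕1⊕1 = 1
s2: b2⊕b3⊕b6⊕b7⊕b10⊕b11⊕b14⊕b15⊕b18⊕b19⊕b22⊕b23⊕b26⊕b27⊕b30⊕b31 = 1⊕0⊕1⊕1⊕0⊕1⊕1⊕0⊕1⊕1⊕1⊕1⊕1⊕0⊕0⊕1 = 1
s4: b4⊕b5⊕b6⊕b7⊕b12⊕b13⊕b14⊕b15⊕b20⊕b21⊕b22⊕b23⊕b28⊕b29⊕b30⊕b31 = 1⊕1⊕1⊕1⊕0⊕1⊕1⊕0⊕0⊕1⊕1⊕1⊕1⊕1⊕0⊕1 = 0
s8: b8⊕b9⊕b10⊕b11⊕b12⊕b13⊕b14⊕b15⊕b24⊕b25⊕b26⊕b27⊕b28⊕b29⊕b30⊕b31 = 1⊕0⊕0⊕1⊕0⊕1⊕1⊕0⊕1⊕0⊕1⊕0⊕1⊕1⊕0⊕1 = 1
s16: b16⊕b17⊕b18⊕b19⊕b20⊕b21⊕b22⊕b23⊕b24⊕b25⊕b26⊕b27⊕b28⊕b29⊕b30⊕b31 = 0⊕1⊕1⊕1⊕0⊕1⊕1⊕1⊕1⊕0⊕1⊕0⊕1⊕1⊕0⊕1 = 1
Syndrome (s16...s1) = 11011 → position 27.
Flip bit 27: corrected codeword = 1101111100101100111011110111101
Data bits at positions 3,5,6,7,9,10,11,12,13,14,15,17,18,19,20,21,22,23,24,25,26,27,28,29,30,31: 01110010110111011110111101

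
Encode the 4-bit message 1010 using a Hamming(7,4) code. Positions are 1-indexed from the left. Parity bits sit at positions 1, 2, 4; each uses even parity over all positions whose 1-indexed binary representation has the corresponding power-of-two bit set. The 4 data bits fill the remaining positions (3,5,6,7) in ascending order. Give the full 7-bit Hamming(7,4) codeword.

1011010

Place data bits at non-power-of-two positions: b3=1, b5=0, b6=1, b7=0.
p1 = XOR of data positions {3,5,7} = 1⊕0⊕0 = 1
p2 = XOR of data positions {3,6,7} = 1⊕1⊕0 = 0
p4 = XOR of data positions {5,6,7} = 0⊕1⊕0 = 1
Codeword b1..b7 = 1011010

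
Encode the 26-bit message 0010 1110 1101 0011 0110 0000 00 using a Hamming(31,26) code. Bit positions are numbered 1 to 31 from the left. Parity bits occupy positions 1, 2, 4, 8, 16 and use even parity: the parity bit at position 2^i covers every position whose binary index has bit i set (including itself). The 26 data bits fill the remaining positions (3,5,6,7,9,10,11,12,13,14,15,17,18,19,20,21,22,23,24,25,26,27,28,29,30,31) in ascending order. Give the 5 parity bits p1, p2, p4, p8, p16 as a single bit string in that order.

01001

Place data bits at non-power-of-two positions: b3=0, b5=0, b6=1, b7=0, b9=1, b10=1, b11=1, b12=0, b13=1, b14=1, b15=0, b17=1, b18=0, b19=0, b20=1, b21=1, b22=0, b23=1, b24=1, b25=0, b26=0, b27=0, b28=0, b29=0, b30=0, b31=0.
p1 = XOR of data positions {3,5,7,9,11,13,15,17,19,21,23,25,27,29,31} = 0⊕0⊕0⊕1⊕1⊕1⊕0⊕1⊕0⊕1⊕1⊕0⊕0⊕0⊕0 = 0
p2 = XOR of data positions {3,6,7,10,11,14,15,18,19,22,23,26,27,30,31} = 0⊕1⊕0⊕1⊕1⊕1⊕0⊕0⊕0⊕0⊕1⊕0⊕0⊕0⊕0 = 1
p4 = XOR of data positions {5,6,7,12,13,14,15,20,21,22,23,28,29,30,31} = 0⊕1⊕0⊕0⊕1⊕1⊕0⊕1⊕1⊕0⊕1⊕0⊕0⊕0⊕0 = 0
p8 = XOR of data positions {9,10,11,12,13,14,15,24,25,26,27,28,29,30,31} = 1⊕1⊕1⊕0⊕1⊕1⊕0⊕1⊕0⊕0⊕0⊕0⊕0⊕0⊕0 = 0
p16 = XOR of data positions {17,18,19,20,21,22,23,24,25,26,27,28,29,30,31} = 1⊕0⊕0⊕1⊕1⊕0⊕1⊕1⊕0⊕0⊕0⊕0⊕0⊕0⊕0 = 1
Parity bits p1,p2,p4,p8,p16 = 01001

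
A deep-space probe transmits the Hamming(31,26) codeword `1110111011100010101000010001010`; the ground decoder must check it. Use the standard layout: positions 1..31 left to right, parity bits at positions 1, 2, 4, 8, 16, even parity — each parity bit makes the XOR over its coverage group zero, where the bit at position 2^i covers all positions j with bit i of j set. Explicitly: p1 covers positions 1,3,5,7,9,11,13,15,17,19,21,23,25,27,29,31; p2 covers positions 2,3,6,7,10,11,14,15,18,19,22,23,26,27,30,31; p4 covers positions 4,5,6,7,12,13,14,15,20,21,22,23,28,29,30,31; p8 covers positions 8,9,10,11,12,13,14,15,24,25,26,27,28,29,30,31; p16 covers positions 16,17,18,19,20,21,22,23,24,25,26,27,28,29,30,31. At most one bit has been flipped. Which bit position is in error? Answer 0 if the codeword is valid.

s1: b1⊕b3⊕b5⊕b7⊕b9⊕b11⊕b13⊕b15⊕b17⊕b19⊕b21⊕b23⊕b25⊕b27⊕b29⊕b31 = 1⊕1⊕1⊕1⊕1⊕1⊕0⊕1⊕1⊕1⊕0⊕0⊕0⊕0⊕0⊕0 = 1
s2: b2⊕b3⊕b6⊕b7⊕b10⊕b11⊕b14⊕b15⊕b18⊕b19⊕b22⊕b23⊕b26⊕b27⊕b30⊕b31 = 1⊕1⊕1⊕1⊕1⊕1⊕0⊕1⊕0⊕1⊕0⊕0⊕0⊕0⊕1⊕0 = 1
s4: b4⊕b5⊕b6⊕b7⊕b12⊕b13⊕b14⊕b15⊕b20⊕b21⊕b22⊕b23⊕b28⊕b29⊕b30⊕b31 = 0⊕1⊕1⊕1⊕0⊕0⊕0⊕1⊕0⊕0⊕0⊕0⊕1⊕0⊕1⊕0 = 0
s8: b8⊕b9⊕b10⊕b11⊕b12⊕b13⊕b14⊕b15⊕b24⊕b25⊕b26⊕b27⊕b28⊕b29⊕b30⊕b31 = 0⊕1⊕1⊕1⊕0⊕0⊕0⊕1⊕1⊕0⊕0⊕0⊕1⊕0⊕1⊕0 = 1
s16: b16⊕b17⊕b18⊕b19⊕b20⊕b21⊕b22⊕b23⊕b24⊕b25⊕b26⊕b27⊕b28⊕b29⊕b30⊕b31 = 0⊕1⊕0⊕1⊕0⊕0⊕0⊕0⊕1⊕0⊕0⊕0⊕1⊕0⊕1⊕0 = 1
Syndrome (s16...s1) = 11011 → position 27.

27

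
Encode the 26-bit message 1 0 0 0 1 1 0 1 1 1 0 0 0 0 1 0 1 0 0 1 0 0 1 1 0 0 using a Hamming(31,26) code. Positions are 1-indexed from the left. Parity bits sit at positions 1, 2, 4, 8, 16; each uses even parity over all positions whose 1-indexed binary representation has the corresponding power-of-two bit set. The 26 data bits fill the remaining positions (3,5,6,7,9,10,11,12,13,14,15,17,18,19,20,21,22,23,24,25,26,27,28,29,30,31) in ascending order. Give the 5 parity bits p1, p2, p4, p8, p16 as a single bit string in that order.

Place data bits at non-power-of-two positions: b3=1, b5=0, b6=0, b7=0, b9=1, b10=1, b11=0, b12=1, b13=1, b14=1, b15=0, b17=0, b18=0, b19=0, b20=1, b21=0, b22=1, b23=0, b24=0, b25=1, b26=0, b27=0, b28=1, b29=1, b30=0, b31=0.
p1 = XOR of data positions {3,5,7,9,11,13,15,17,19,21,23,25,27,29,31} = 1⊕0⊕0⊕1⊕0⊕1⊕0⊕0⊕0⊕0⊕0⊕1⊕0⊕1⊕0 = 1
p2 = XOR of data positions {3,6,7,10,11,14,15,18,19,22,23,26,27,30,31} = 1⊕0⊕0⊕1⊕0⊕1⊕0⊕0⊕0⊕1⊕0⊕0⊕0⊕0⊕0 = 0
p4 = XOR of data positions {5,6,7,12,13,14,15,20,21,22,23,28,29,30,31} = 0⊕0⊕0⊕1⊕1⊕1⊕0⊕1⊕0⊕1⊕0⊕1⊕1⊕0⊕0 = 1
p8 = XOR of data positions {9,10,11,12,13,14,15,24,25,26,27,28,29,30,31} = 1⊕1⊕0⊕1⊕1⊕1⊕0⊕0⊕1⊕0⊕0⊕1⊕1⊕0⊕0 = 0
p16 = XOR of data positions {17,18,19,20,21,22,23,24,25,26,27,28,29,30,31} = 0⊕0⊕0⊕1⊕0⊕1⊕0⊕0⊕1⊕0⊕0⊕1⊕1⊕0⊕0 = 1
Parity bits p1,p2,p4,p8,p16 = 10101

10101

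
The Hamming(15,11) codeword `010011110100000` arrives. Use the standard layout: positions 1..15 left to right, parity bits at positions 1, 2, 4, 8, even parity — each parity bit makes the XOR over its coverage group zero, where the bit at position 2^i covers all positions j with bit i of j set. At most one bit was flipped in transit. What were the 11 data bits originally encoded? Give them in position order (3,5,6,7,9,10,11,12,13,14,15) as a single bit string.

s1: b1⊕b3⊕b5⊕b7⊕b9⊕b11⊕b13⊕b15 = 0⊕0⊕1⊕1⊕0⊕0⊕0⊕0 = 0
s2: b2⊕b3⊕b6⊕b7⊕b10⊕b11⊕b14⊕b15 = 1⊕0⊕1⊕1⊕1⊕0⊕0⊕0 = 0
s4: b4⊕b5⊕b6⊕b7⊕b12⊕b13⊕b14⊕b15 = 0⊕1⊕1⊕1⊕0⊕0⊕0⊕0 = 1
s8: b8⊕b9⊕b10⊕b11⊕b12⊕b13⊕b14⊕b15 = 1⊕0⊕1⊕0⊕0⊕0⊕0⊕0 = 0
Syndrome (s8...s1) = 0100 → position 4.
Flip bit 4: corrected codeword = 010111110100000
Data bits at positions 3,5,6,7,9,10,11,12,13,14,15: 01110100000

01110100000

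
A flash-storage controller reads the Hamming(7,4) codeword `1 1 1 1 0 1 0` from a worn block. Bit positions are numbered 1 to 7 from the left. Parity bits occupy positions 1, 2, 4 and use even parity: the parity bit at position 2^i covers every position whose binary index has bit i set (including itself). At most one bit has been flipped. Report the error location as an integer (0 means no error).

s1: b1⊕b3⊕b5⊕b7 = 1⊕1⊕0⊕0 = 0
s2: b2⊕b3⊕b6⊕b7 = 1⊕1⊕1⊕0 = 1
s4: b4⊕b5⊕b6⊕b7 = 1⊕0⊕1⊕0 = 0
Syndrome (s4...s1) = 010 → position 2.

2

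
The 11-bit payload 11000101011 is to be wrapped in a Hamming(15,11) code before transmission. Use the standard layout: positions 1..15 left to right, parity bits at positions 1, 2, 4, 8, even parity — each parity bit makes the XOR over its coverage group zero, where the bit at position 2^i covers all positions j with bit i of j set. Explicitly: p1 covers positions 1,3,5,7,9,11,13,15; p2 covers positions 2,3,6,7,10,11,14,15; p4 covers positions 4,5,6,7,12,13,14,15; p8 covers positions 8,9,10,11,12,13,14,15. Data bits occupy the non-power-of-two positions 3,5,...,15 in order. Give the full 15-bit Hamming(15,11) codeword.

Place data bits at non-power-of-two positions: b3=1, b5=1, b6=0, b7=0, b9=0, b10=1, b11=0, b12=1, b13=0, b14=1, b15=1.
p1 = XOR of data positions {3,5,7,9,11,13,15} = 1⊕1⊕0⊕0⊕0⊕0⊕1 = 1
p2 = XOR of data positions {3,6,7,10,11,14,15} = 1⊕0⊕0⊕1⊕0⊕1⊕1 = 0
p4 = XOR of data positions {5,6,7,12,13,14,15} = 1⊕0⊕0⊕1⊕0⊕1⊕1 = 0
p8 = XOR of data positions {9,10,11,12,13,14,15} = 0⊕1⊕0⊕1⊕0⊕1⊕1 = 0
Codeword b1..b15 = 101010000101011

101010000101011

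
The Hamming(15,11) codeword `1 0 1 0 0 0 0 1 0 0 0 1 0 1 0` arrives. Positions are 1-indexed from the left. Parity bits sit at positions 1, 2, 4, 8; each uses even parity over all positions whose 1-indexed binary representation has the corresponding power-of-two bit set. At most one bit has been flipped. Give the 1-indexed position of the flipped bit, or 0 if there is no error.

s1: b1⊕b3⊕b5⊕b7⊕b9⊕b11⊕b13⊕b15 = 1⊕1⊕0⊕0⊕0⊕0⊕0⊕0 = 0
s2: b2⊕b3⊕b6⊕b7⊕b10⊕b11⊕b14⊕b15 = 0⊕1⊕0⊕0⊕0⊕0⊕1⊕0 = 0
s4: b4⊕b5⊕b6⊕b7⊕b12⊕b13⊕b14⊕b15 = 0⊕0⊕0⊕0⊕1⊕0⊕1⊕0 = 0
s8: b8⊕b9⊕b10⊕b11⊕b12⊕b13⊕b14⊕b15 = 1⊕0⊕0⊕0⊕1⊕0⊕1⊕0 = 1
Syndrome (s8...s1) = 1000 → position 8.

8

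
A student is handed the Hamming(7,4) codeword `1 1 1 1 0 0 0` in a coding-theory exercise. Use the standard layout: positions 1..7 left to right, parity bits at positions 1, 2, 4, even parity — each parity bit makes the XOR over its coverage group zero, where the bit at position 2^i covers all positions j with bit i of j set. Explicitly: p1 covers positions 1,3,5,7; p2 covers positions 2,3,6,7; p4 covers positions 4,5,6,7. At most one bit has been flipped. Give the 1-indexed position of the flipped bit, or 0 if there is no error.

4

s1: b1⊕b3⊕b5⊕b7 = 1⊕1⊕0⊕0 = 0
s2: b2⊕b3⊕b6⊕b7 = 1⊕1⊕0⊕0 = 0
s4: b4⊕b5⊕b6⊕b7 = 1⊕0⊕0⊕0 = 1
Syndrome (s4...s1) = 100 → position 4.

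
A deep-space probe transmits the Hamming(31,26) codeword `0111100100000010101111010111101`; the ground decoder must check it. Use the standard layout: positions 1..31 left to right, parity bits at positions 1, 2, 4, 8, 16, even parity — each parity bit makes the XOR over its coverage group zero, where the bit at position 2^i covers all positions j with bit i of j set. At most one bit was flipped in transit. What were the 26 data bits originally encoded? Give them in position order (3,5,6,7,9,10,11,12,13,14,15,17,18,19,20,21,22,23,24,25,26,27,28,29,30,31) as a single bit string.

11000000001101101010111101

s1: b1⊕b3⊕b5⊕b7⊕b9⊕b11⊕b13⊕b15⊕b17⊕b19⊕b21⊕b23⊕b25⊕b27⊕b29⊕b31 = 0⊕1⊕1⊕0⊕0⊕0⊕0⊕1⊕1⊕1⊕1⊕0⊕0⊕1⊕1⊕1 = 1
s2: b2⊕b3⊕b6⊕b7⊕b10⊕b11⊕b14⊕b15⊕b18⊕b19⊕b22⊕b23⊕b26⊕b27⊕b30⊕b31 = 1⊕1⊕0⊕0⊕0⊕0⊕0⊕1⊕0⊕1⊕1⊕0⊕1⊕1⊕0⊕1 = 0
s4: b4⊕b5⊕b6⊕b7⊕b12⊕b13⊕b14⊕b15⊕b20⊕b21⊕b22⊕b23⊕b28⊕b29⊕b30⊕b31 = 1⊕1⊕0⊕0⊕0⊕0⊕0⊕1⊕1⊕1⊕1⊕0⊕1⊕1⊕0⊕1 = 1
s8: b8⊕b9⊕b10⊕b11⊕b12⊕b13⊕b14⊕b15⊕b24⊕b25⊕b26⊕b27⊕b28⊕b29⊕b30⊕b31 = 1⊕0⊕0⊕0⊕0⊕0⊕0⊕1⊕1⊕0⊕1⊕1⊕1⊕1⊕0⊕1 = 0
s16: b16⊕b17⊕b18⊕b19⊕b20⊕b21⊕b22⊕b23⊕b24⊕b25⊕b26⊕b27⊕b28⊕b29⊕b30⊕b31 = 0⊕1⊕0⊕1⊕1⊕1⊕1⊕0⊕1⊕0⊕1⊕1⊕1⊕1⊕0⊕1 = 1
Syndrome (s16...s1) = 10101 → position 21.
Flip bit 21: corrected codeword = 0111100100000010101101010111101
Data bits at positions 3,5,6,7,9,10,11,12,13,14,15,17,18,19,20,21,22,23,24,25,26,27,28,29,30,31: 11000000001101101010111101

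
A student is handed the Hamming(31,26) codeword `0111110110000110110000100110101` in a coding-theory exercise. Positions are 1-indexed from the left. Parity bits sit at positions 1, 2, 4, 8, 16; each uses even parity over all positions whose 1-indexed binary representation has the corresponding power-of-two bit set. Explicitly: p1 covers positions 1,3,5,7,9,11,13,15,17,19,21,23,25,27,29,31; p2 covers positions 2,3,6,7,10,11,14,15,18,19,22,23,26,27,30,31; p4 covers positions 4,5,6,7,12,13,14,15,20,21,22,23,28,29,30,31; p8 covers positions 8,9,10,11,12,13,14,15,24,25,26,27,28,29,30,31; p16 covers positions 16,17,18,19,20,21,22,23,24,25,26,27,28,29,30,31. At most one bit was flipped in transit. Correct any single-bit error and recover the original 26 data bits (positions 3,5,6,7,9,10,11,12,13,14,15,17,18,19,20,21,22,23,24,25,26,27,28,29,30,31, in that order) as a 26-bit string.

11101000011010000100110101

s1: b1⊕b3⊕b5⊕b7⊕b9⊕b11⊕b13⊕b15⊕b17⊕b19⊕b21⊕b23⊕b25⊕b27⊕b29⊕b31 = 0⊕1⊕1⊕0⊕1⊕0⊕0⊕1⊕1⊕0⊕0⊕1⊕0⊕1⊕1⊕1 = 1
s2: b2⊕b3⊕b6⊕b7⊕b10⊕b11⊕b14⊕b15⊕b18⊕b19⊕b22⊕b23⊕b26⊕b27⊕b30⊕b31 = 1⊕1⊕1⊕0⊕0⊕0⊕1⊕1⊕1⊕0⊕0⊕1⊕1⊕1⊕0⊕1 = 0
s4: b4⊕b5⊕b6⊕b7⊕b12⊕b13⊕b14⊕b15⊕b20⊕b21⊕b22⊕b23⊕b28⊕b29⊕b30⊕b31 = 1⊕1⊕1⊕0⊕0⊕0⊕1⊕1⊕0⊕0⊕0⊕1⊕0⊕1⊕0⊕1 = 0
s8: b8⊕b9⊕b10⊕b11⊕b12⊕b13⊕b14⊕b15⊕b24⊕b25⊕b26⊕b27⊕b28⊕b29⊕b30⊕b31 = 1⊕1⊕0⊕0⊕0⊕0⊕1⊕1⊕0⊕0⊕1⊕1⊕0⊕1⊕0⊕1 = 0
s16: b16⊕b17⊕b18⊕b19⊕b20⊕b21⊕b22⊕b23⊕b24⊕b25⊕b26⊕b27⊕b28⊕b29⊕b30⊕b31 = 0⊕1⊕1⊕0⊕0⊕0⊕0⊕1⊕0⊕0⊕1⊕1⊕0⊕1⊕0⊕1 = 1
Syndrome (s16...s1) = 10001 → position 17.
Flip bit 17: corrected codeword = 0111110110000110010000100110101
Data bits at positions 3,5,6,7,9,10,11,12,13,14,15,17,18,19,20,21,22,23,24,25,26,27,28,29,30,31: 11101000011010000100110101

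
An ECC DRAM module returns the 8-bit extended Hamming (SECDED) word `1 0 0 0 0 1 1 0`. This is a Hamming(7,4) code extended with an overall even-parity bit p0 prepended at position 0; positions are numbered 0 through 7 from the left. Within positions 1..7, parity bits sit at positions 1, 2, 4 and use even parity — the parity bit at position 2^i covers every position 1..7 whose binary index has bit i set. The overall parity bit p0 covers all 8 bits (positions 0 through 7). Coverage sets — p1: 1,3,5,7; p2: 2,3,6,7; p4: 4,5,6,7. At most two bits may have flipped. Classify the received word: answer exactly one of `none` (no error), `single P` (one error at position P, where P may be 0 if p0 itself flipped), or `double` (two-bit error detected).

s1: b1⊕b3⊕b5⊕b7 = 0⊕0⊕1⊕0 = 1
s2: b2⊕b3⊕b6⊕b7 = 0⊕0⊕1⊕0 = 1
s4: b4⊕b5⊕b6⊕b7 = 0⊕1⊕1⊕0 = 0
Syndrome (s4...s1) = 011 → position 3.
Overall parity (XOR of all 8 bits, including p0): 1⊕0⊕0⊕0⊕0⊕1⊕1⊕0 = 1
Overall=1, syndrome position=3 → single-bit error at position 3.

single 3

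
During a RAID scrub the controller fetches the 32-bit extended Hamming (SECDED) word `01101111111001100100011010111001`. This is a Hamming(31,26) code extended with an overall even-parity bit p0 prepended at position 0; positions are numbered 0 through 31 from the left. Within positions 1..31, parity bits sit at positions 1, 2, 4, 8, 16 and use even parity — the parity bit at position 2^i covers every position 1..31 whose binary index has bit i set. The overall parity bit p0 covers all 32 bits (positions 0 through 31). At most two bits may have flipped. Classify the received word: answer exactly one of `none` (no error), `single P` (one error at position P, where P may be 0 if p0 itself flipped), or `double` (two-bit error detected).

single 3

s1: b1⊕b3⊕b5⊕b7⊕b9⊕b11⊕b13⊕b15⊕b17⊕b19⊕b21⊕b23⊕b25⊕b27⊕b29⊕b31 = 1⊕0⊕1⊕1⊕1⊕0⊕1⊕0⊕1⊕0⊕1⊕0⊕0⊕1⊕0⊕1 = 1
s2: b2⊕b3⊕b6⊕b7⊕b10⊕b11⊕b14⊕b15⊕b18⊕b19⊕b22⊕b23⊕b26⊕b27⊕b30⊕b31 = 1⊕0⊕1⊕1⊕1⊕0⊕1⊕0⊕0⊕0⊕1⊕0⊕1⊕1⊕0⊕1 = 1
s4: b4⊕b5⊕b6⊕b7⊕b12⊕b13⊕b14⊕b15⊕b20⊕b21⊕b22⊕b23⊕b28⊕b29⊕b30⊕b31 = 1⊕1⊕1⊕1⊕0⊕1⊕1⊕0⊕0⊕1⊕1⊕0⊕1⊕0⊕0⊕1 = 0
s8: b8⊕b9⊕b10⊕b11⊕b12⊕b13⊕b14⊕b15⊕b24⊕b25⊕b26⊕b27⊕b28⊕b29⊕b30⊕b31 = 1⊕1⊕1⊕0⊕0⊕1⊕1⊕0⊕1⊕0⊕1⊕1⊕1⊕0⊕0⊕1 = 0
s16: b16⊕b17⊕b18⊕b19⊕b20⊕b21⊕b22⊕b23⊕b24⊕b25⊕b26⊕b27⊕b28⊕b29⊕b30⊕b31 = 0⊕1⊕0⊕0⊕0⊕1⊕1⊕0⊕1⊕0⊕1⊕1⊕1⊕0⊕0⊕1 = 0
Syndrome (s16...s1) = 00011 → position 3.
Overall parity (XOR of all 32 bits, including p0): 0⊕1⊕1⊕0⊕1⊕1⊕1⊕1⊕1⊕1⊕1⊕0⊕0⊕1⊕1⊕0⊕0⊕1⊕0⊕0⊕0⊕1⊕1⊕0⊕1⊕0⊕1⊕1⊕1⊕0⊕0⊕1 = 1
Overall=1, syndrome position=3 → single-bit error at position 3.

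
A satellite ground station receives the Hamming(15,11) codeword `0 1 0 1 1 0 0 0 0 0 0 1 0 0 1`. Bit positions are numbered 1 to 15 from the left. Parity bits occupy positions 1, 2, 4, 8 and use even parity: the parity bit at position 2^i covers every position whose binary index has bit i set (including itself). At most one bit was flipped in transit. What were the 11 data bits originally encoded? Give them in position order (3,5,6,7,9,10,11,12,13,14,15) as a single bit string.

01000001001

s1: b1⊕b3⊕b5⊕b7⊕b9⊕b11⊕b13⊕b15 = 0⊕0⊕1⊕0⊕0⊕0⊕0⊕1 = 0
s2: b2⊕b3⊕b6⊕b7⊕b10⊕b11⊕b14⊕b15 = 1⊕0⊕0⊕0⊕0⊕0⊕0⊕1 = 0
s4: b4⊕b5⊕b6⊕b7⊕b12⊕b13⊕b14⊕b15 = 1⊕1⊕0⊕0⊕1⊕0⊕0⊕1 = 0
s8: b8⊕b9⊕b10⊕b11⊕b12⊕b13⊕b14⊕b15 = 0⊕0⊕0⊕0⊕1⊕0⊕0⊕1 = 0
Syndrome (s8...s1) = 0000 → position 0 (no error).
No correction needed.
Data bits at positions 3,5,6,7,9,10,11,12,13,14,15: 01000001001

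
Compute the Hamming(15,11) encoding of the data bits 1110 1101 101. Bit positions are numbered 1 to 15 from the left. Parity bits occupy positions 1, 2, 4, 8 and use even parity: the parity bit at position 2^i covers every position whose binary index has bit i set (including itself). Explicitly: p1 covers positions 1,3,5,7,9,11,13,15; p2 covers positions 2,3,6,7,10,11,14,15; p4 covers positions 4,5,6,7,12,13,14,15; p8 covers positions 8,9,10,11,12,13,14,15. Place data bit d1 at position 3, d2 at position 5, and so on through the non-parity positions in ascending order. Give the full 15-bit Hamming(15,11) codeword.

101111011101101

Place data bits at non-power-of-two positions: b3=1, b5=1, b6=1, b7=0, b9=1, b10=1, b11=0, b12=1, b13=1, b14=0, b15=1.
p1 = XOR of data positions {3,5,7,9,11,13,15} = 1⊕1⊕0⊕1⊕0⊕1⊕1 = 1
p2 = XOR of data positions {3,6,7,10,11,14,15} = 1⊕1⊕0⊕1⊕0⊕0⊕1 = 0
p4 = XOR of data positions {5,6,7,12,13,14,15} = 1⊕1⊕0⊕1⊕1⊕0⊕1 = 1
p8 = XOR of data positions {9,10,11,12,13,14,15} = 1⊕1⊕0⊕1⊕1⊕0⊕1 = 1
Codeword b1..b15 = 101111011101101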